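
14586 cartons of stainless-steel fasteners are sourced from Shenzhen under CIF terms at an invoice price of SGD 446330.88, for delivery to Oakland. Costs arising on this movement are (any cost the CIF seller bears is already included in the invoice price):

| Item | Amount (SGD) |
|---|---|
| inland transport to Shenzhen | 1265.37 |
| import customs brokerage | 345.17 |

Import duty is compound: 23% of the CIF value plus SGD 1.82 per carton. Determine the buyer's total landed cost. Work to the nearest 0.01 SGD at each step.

CIF: the seller pays costs through ocean freight and marine insurance to the destination port.
Already in the invoice (seller's account under CIF): inland to port — exclude.
The CIF price already equals the CIF value: 446330.88
Ad valorem component: 446330.88 × 23% = 102656.10
Specific component: 14586 × 1.82 = 26546.52
Import duty = 102656.10 + 26546.52 = 129202.62
Buyer bears: brokerage 345.17 + duty 129202.62 = 129547.79
Landed cost = invoice 446330.88 + 129547.79 = 575878.67

Total landed cost: SGD 575878.67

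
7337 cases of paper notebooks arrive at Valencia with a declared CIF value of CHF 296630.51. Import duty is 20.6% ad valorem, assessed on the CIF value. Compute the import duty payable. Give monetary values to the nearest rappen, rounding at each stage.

Import duty = 296630.51 × 20.6% = 61105.89

Import duty: CHF 61105.89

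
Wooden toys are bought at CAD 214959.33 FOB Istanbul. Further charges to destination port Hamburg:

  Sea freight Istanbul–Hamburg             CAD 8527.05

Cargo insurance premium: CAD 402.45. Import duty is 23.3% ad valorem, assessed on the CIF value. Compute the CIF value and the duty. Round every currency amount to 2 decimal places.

CIF value: CAD 223888.83; import duty: CAD 52166.10

CIF = FOB price + freight + insurance
CIF = 214959.33 + 8527.05 + 402.45 = 223888.83
Import duty = 223888.83 × 23.3% = 52166.10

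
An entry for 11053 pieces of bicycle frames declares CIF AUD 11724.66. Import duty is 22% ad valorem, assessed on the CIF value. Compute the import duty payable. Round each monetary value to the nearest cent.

Import duty = 11724.66 × 22% = 2579.43

Import duty: AUD 2579.43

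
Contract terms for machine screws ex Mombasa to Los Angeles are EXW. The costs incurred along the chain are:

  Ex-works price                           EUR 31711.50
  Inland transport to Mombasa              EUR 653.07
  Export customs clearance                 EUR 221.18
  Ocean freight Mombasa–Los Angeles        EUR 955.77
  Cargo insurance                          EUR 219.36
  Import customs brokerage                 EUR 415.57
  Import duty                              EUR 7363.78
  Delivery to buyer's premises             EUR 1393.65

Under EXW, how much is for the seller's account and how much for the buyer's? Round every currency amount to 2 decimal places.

Seller: EUR 31711.50; buyer: EUR 11222.38

EXW: the seller makes goods available at their premises; the buyer bears all onward costs.
Seller's account: goods 31711.50 = 31711.50
Buyer's account: inland to port 653.07 + export clearance 221.18 + freight 955.77 + insurance 219.36 + brokerage 415.57 + duty 7363.78 + delivery 1393.65 = 11222.38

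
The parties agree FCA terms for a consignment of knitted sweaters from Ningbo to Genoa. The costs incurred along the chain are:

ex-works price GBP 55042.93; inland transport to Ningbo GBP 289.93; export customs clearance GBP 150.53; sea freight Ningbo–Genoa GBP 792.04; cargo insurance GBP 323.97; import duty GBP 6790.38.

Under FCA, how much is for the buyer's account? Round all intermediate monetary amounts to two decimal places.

Buyer's account: GBP 7906.39

FCA: the seller delivers export-cleared goods to the carrier; the buyer bears costs from that point.
Seller's account: goods 55042.93 + inland to port 289.93 + export clearance 150.53 = 55483.39
Buyer's account: freight 792.04 + insurance 323.97 + duty 6790.38 = 7906.39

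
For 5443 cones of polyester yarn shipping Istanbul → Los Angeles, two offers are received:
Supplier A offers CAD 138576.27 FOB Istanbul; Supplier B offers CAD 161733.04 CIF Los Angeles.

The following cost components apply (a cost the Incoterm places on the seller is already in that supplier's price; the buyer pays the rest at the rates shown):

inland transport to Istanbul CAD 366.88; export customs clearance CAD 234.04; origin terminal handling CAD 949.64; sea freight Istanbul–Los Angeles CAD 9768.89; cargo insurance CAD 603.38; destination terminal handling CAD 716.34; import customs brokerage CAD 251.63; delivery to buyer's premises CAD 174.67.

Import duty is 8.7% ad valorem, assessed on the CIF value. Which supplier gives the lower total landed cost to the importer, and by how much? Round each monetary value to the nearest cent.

Supplier A (FOB):
CIF value = FOB price + freight + insurance = 138576.27 + 9768.89 + 603.38 = 148948.54
Import duty = 148948.54 × 8.7% = 12958.52
Buyer bears (A): 9768.89 + 603.38 + 716.34 + 251.63 + 174.67 = 11514.91
Landed cost (A) = invoice 138576.27 + 11514.91 + duty 12958.52 = 163049.70
Supplier B (CIF):
The CIF price already equals the CIF value: 161733.04
Import duty = 161733.04 × 8.7% = 14070.77
Buyer bears (B): 716.34 + 251.63 + 174.67 = 1142.64
Landed cost (B) = invoice 161733.04 + 1142.64 + duty 14070.77 = 176946.45
Difference = |163049.70 − 176946.45| = 13896.75

Supplier A is cheaper by CAD 13896.75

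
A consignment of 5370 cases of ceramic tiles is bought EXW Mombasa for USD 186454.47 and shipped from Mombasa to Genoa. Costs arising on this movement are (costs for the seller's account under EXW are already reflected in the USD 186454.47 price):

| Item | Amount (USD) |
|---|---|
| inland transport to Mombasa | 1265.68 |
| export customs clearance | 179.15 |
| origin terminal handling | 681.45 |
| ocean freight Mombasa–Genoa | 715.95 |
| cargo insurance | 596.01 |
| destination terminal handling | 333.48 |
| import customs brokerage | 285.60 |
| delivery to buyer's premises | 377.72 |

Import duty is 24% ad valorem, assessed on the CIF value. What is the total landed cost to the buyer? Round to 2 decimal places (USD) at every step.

Total landed cost: USD 236463.76

EXW: the seller makes goods available at their premises; the buyer bears all onward costs.
CIF value = EXW price + inland to port + export clearance + origin terminal + freight + insurance = 186454.47 + 1265.68 + 179.15 + 681.45 + 715.95 + 596.01 = 189892.71
Import duty = 189892.71 × 24% = 45574.25
Buyer bears: inland to port 1265.68 + export clearance 179.15 + origin terminal 681.45 + freight 715.95 + insurance 596.01 + destination terminal 333.48 + brokerage 285.60 + delivery 377.72 + duty 45574.25 = 50009.29
Landed cost = invoice 186454.47 + 50009.29 = 236463.76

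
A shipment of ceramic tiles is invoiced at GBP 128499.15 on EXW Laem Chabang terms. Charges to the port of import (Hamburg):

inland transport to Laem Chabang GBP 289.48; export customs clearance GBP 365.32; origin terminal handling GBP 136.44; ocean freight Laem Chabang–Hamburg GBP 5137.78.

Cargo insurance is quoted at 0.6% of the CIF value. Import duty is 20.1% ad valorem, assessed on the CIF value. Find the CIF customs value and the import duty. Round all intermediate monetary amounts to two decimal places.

CIF value: GBP 135239.61; import duty: GBP 27183.16

Let C be the CIF value. C = EXW price + pre-shipment costs + freight + 0.6% × C
C − 0.6% × C = 128499.15 + 289.48 + 365.32 + 136.44 + 5137.78
0.994 × C = 134428.17
C = 134428.17 / 0.994 = 135239.61
Insurance premium = 0.6% × 135239.61 = 811.44
Import duty = 135239.61 × 20.1% = 27183.16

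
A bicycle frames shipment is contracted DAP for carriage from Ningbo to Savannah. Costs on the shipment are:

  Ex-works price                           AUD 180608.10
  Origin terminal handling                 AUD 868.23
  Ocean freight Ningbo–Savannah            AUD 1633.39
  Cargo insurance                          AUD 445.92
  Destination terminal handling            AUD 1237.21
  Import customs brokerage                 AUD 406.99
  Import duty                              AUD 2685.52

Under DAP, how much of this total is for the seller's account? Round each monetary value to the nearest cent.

DAP: the seller bears all costs to the named destination except import duty and clearance.
Seller's account: goods 180608.10 + origin terminal 868.23 + freight 1633.39 + insurance 445.92 + destination terminal 1237.21 = 184792.85
Buyer's account: brokerage 406.99 + duty 2685.52 = 3092.51

Seller's account: AUD 184792.85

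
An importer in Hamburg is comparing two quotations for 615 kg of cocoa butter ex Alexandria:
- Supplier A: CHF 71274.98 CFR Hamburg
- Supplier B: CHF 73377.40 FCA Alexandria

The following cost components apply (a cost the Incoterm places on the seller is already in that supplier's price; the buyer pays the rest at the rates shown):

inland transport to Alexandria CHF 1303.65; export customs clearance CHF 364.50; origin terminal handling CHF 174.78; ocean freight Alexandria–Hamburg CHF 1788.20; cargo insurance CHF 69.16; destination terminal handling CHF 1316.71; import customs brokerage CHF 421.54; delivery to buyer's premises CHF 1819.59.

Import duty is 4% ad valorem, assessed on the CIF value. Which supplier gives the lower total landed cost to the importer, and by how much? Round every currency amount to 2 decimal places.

Supplier A is cheaper by CHF 4228.01

Supplier A (CFR):
CIF value = CFR price + insurance = 71274.98 + 69.16 = 71344.14
Import duty = 71344.14 × 4% = 2853.77
Buyer bears (A): 69.16 + 1316.71 + 421.54 + 1819.59 = 3627.00
Landed cost (A) = invoice 71274.98 + 3627.00 + duty 2853.77 = 77755.75
Supplier B (FCA):
CIF value = FCA price + origin terminal + freight + insurance = 73377.40 + 174.78 + 1788.20 + 69.16 = 75409.54
Import duty = 75409.54 × 4% = 3016.38
Buyer bears (B): 174.78 + 1788.20 + 69.16 + 1316.71 + 421.54 + 1819.59 = 5589.98
Landed cost (B) = invoice 73377.40 + 5589.98 + duty 3016.38 = 81983.76
Difference = |77755.75 − 81983.76| = 4228.01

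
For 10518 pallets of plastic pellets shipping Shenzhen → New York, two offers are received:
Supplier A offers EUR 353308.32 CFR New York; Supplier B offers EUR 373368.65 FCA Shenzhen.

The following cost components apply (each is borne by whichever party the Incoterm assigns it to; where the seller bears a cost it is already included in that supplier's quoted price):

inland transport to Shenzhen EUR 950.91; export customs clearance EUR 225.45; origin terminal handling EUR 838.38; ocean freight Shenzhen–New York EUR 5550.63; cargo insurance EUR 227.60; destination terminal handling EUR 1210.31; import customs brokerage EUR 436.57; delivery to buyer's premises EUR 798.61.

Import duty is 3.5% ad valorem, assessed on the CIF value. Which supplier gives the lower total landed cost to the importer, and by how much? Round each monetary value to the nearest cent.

Supplier A is cheaper by EUR 27375.06

Supplier A (CFR):
CIF value = CFR price + insurance = 353308.32 + 227.60 = 353535.92
Import duty = 353535.92 × 3.5% = 12373.76
Buyer bears (A): 227.60 + 1210.31 + 436.57 + 798.61 = 2673.09
Landed cost (A) = invoice 353308.32 + 2673.09 + duty 12373.76 = 368355.17
Supplier B (FCA):
CIF value = FCA price + origin terminal + freight + insurance = 373368.65 + 838.38 + 5550.63 + 227.60 = 379985.26
Import duty = 379985.26 × 3.5% = 13299.48
Buyer bears (B): 838.38 + 5550.63 + 227.60 + 1210.31 + 436.57 + 798.61 = 9062.10
Landed cost (B) = invoice 373368.65 + 9062.10 + duty 13299.48 = 395730.23
Difference = |368355.17 − 395730.23| = 27375.06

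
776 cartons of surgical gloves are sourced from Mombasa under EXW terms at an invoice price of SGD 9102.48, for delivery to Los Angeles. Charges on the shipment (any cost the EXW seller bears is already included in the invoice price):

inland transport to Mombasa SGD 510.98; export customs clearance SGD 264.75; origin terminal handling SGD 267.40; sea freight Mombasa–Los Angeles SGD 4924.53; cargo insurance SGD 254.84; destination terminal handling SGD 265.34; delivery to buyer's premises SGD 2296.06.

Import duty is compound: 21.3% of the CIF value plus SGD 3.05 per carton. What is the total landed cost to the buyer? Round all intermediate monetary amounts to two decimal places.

Total landed cost: SGD 23517.40

EXW: the seller makes goods available at their premises; the buyer bears all onward costs.
CIF value = EXW price + inland to port + export clearance + origin terminal + freight + insurance = 9102.48 + 510.98 + 264.75 + 267.40 + 4924.53 + 254.84 = 15324.98
Ad valorem component: 15324.98 × 21.3% = 3264.22
Specific component: 776 × 3.05 = 2366.80
Import duty = 3264.22 + 2366.80 = 5631.02
Buyer bears: inland to port 510.98 + export clearance 264.75 + origin terminal 267.40 + freight 4924.53 + insurance 254.84 + destination terminal 265.34 + delivery 2296.06 + duty 5631.02 = 14414.92
Landed cost = invoice 9102.48 + 14414.92 = 23517.40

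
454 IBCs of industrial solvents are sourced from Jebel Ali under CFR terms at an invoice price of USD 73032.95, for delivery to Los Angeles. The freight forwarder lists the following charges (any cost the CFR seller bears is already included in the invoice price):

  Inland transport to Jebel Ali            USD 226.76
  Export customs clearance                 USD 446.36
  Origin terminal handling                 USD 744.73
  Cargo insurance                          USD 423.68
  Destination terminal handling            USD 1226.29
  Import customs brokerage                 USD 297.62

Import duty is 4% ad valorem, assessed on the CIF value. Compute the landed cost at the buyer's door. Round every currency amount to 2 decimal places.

Total landed cost: USD 77918.81

CFR: the seller pays costs through ocean freight to the destination port, but not insurance.
Already in the invoice (seller's account under CFR): inland to port, export clearance, origin terminal — exclude.
CIF value = CFR price + insurance = 73032.95 + 423.68 = 73456.63
Import duty = 73456.63 × 4% = 2938.27
Buyer bears: insurance 423.68 + destination terminal 1226.29 + brokerage 297.62 + duty 2938.27 = 4885.86
Landed cost = invoice 73032.95 + 4885.86 = 77918.81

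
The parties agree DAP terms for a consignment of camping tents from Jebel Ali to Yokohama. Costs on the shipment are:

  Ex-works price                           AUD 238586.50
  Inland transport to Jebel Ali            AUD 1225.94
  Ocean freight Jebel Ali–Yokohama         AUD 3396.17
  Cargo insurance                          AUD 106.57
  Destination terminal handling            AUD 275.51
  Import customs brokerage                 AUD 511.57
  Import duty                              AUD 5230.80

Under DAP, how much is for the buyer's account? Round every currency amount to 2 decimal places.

Buyer's account: AUD 5742.37

DAP: the seller bears all costs to the named destination except import duty and clearance.
Seller's account: goods 238586.50 + inland to port 1225.94 + freight 3396.17 + insurance 106.57 + destination terminal 275.51 = 243590.69
Buyer's account: brokerage 511.57 + duty 5230.80 = 5742.37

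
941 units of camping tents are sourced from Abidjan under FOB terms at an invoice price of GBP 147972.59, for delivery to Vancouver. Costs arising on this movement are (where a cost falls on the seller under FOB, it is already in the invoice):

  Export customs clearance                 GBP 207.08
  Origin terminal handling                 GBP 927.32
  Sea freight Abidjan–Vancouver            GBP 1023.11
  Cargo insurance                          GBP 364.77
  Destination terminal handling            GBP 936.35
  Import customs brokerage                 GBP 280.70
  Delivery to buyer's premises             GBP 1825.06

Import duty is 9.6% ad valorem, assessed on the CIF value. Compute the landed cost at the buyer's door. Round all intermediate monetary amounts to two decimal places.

FOB: the seller bears costs until goods are on board at the origin port; the buyer bears freight, insurance and all costs thereafter.
Already in the invoice (seller's account under FOB): export clearance, origin terminal — exclude.
CIF value = FOB price + freight + insurance = 147972.59 + 1023.11 + 364.77 = 149360.47
Import duty = 149360.47 × 9.6% = 14338.61
Buyer bears: freight 1023.11 + insurance 364.77 + destination terminal 936.35 + brokerage 280.70 + delivery 1825.06 + duty 14338.61 = 18768.60
Landed cost = invoice 147972.59 + 18768.60 = 166741.19

Total landed cost: GBP 166741.19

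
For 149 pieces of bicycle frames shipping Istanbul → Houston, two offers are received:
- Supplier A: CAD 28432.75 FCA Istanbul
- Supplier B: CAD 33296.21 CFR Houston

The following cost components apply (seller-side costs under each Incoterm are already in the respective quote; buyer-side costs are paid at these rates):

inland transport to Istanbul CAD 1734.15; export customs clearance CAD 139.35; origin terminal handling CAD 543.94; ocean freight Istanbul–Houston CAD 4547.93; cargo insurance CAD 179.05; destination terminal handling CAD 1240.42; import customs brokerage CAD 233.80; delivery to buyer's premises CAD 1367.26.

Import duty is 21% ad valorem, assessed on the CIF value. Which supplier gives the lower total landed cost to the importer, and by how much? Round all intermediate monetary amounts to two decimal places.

Supplier B is cheaper by CAD 276.38

Supplier A (FCA):
CIF value = FCA price + origin terminal + freight + insurance = 28432.75 + 543.94 + 4547.93 + 179.05 = 33703.67
Import duty = 33703.67 × 21% = 7077.77
Buyer bears (A): 543.94 + 4547.93 + 179.05 + 1240.42 + 233.80 + 1367.26 = 8112.40
Landed cost (A) = invoice 28432.75 + 8112.40 + duty 7077.77 = 43622.92
Supplier B (CFR):
CIF value = CFR price + insurance = 33296.21 + 179.05 = 33475.26
Import duty = 33475.26 × 21% = 7029.80
Buyer bears (B): 179.05 + 1240.42 + 233.80 + 1367.26 = 3020.53
Landed cost (B) = invoice 33296.21 + 3020.53 + duty 7029.80 = 43346.54
Difference = |43622.92 − 43346.54| = 276.38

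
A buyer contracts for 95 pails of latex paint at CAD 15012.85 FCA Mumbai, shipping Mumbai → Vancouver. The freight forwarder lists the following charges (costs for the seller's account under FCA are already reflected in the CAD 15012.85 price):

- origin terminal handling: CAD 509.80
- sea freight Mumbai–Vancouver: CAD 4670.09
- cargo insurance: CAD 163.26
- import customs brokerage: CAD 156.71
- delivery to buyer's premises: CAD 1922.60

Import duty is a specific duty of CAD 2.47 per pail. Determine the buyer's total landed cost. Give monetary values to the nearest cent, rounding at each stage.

Total landed cost: CAD 22669.96

FCA: the seller delivers export-cleared goods to the carrier; the buyer bears costs from that point.
CIF value = FCA price + origin terminal + freight + insurance = 15012.85 + 509.80 + 4670.09 + 163.26 = 20356.00
Import duty = 95 × 2.47 = 234.65
Buyer bears: origin terminal 509.80 + freight 4670.09 + insurance 163.26 + brokerage 156.71 + delivery 1922.60 + duty 234.65 = 7657.11
Landed cost = invoice 15012.85 + 7657.11 = 22669.96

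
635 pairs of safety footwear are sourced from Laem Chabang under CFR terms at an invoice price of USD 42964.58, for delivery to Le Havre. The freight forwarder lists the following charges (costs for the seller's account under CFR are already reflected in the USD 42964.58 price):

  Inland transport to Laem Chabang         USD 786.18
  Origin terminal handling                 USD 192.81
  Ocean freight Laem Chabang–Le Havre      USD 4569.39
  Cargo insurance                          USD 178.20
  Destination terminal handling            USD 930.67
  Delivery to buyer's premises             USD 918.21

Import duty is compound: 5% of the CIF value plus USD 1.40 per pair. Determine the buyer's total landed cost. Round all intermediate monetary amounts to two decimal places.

CFR: the seller pays costs through ocean freight to the destination port, but not insurance.
Already in the invoice (seller's account under CFR): inland to port, origin terminal, freight — exclude.
CIF value = CFR price + insurance = 42964.58 + 178.20 = 43142.78
Ad valorem component: 43142.78 × 5% = 2157.14
Specific component: 635 × 1.40 = 889.00
Import duty = 2157.14 + 889.00 = 3046.14
Buyer bears: insurance 178.20 + destination terminal 930.67 + delivery 918.21 + duty 3046.14 = 5073.22
Landed cost = invoice 42964.58 + 5073.22 = 48037.80

Total landed cost: USD 48037.80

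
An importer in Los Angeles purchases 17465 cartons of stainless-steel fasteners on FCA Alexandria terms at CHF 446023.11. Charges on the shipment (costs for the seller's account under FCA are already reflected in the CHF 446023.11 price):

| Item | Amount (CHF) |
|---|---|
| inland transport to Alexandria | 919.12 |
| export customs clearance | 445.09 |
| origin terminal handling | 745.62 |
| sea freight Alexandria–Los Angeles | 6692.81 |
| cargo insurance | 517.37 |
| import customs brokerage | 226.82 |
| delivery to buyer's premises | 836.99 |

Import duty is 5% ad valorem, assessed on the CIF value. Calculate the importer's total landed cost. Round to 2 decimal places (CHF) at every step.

Total landed cost: CHF 477741.67

FCA: the seller delivers export-cleared goods to the carrier; the buyer bears costs from that point.
Already in the invoice (seller's account under FCA): inland to port, export clearance — exclude.
CIF value = FCA price + origin terminal + freight + insurance = 446023.11 + 745.62 + 6692.81 + 517.37 = 453978.91
Import duty = 453978.91 × 5% = 22698.95
Buyer bears: origin terminal 745.62 + freight 6692.81 + insurance 517.37 + brokerage 226.82 + delivery 836.99 + duty 22698.95 = 31718.56
Landed cost = invoice 446023.11 + 31718.56 = 477741.67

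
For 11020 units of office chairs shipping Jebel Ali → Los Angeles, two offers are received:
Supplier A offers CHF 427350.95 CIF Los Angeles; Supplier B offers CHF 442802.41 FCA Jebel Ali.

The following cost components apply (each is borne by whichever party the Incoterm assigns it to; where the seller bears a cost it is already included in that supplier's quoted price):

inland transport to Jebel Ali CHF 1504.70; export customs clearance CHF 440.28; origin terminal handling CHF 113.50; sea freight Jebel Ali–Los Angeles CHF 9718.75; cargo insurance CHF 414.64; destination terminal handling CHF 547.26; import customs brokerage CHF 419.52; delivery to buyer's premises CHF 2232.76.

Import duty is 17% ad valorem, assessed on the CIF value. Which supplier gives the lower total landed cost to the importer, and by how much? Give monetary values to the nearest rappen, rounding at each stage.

Supplier A (CIF):
The CIF price already equals the CIF value: 427350.95
Import duty = 427350.95 × 17% = 72649.66
Buyer bears (A): 547.26 + 419.52 + 2232.76 = 3199.54
Landed cost (A) = invoice 427350.95 + 3199.54 + duty 72649.66 = 503200.15
Supplier B (FCA):
CIF value = FCA price + origin terminal + freight + insurance = 442802.41 + 113.50 + 9718.75 + 414.64 = 453049.30
Import duty = 453049.30 × 17% = 77018.38
Buyer bears (B): 113.50 + 9718.75 + 414.64 + 547.26 + 419.52 + 2232.76 = 13446.43
Landed cost (B) = invoice 442802.41 + 13446.43 + duty 77018.38 = 533267.22
Difference = |503200.15 − 533267.22| = 30067.07

Supplier A is cheaper by CHF 30067.07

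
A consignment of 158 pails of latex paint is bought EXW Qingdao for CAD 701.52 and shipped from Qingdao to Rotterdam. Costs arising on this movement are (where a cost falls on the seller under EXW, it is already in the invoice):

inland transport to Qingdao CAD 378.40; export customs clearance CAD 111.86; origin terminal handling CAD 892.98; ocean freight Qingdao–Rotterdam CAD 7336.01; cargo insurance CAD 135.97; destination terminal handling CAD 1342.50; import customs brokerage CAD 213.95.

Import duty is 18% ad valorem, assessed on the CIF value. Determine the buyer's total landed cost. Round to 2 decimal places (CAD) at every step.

EXW: the seller makes goods available at their premises; the buyer bears all onward costs.
CIF value = EXW price + inland to port + export clearance + origin terminal + freight + insurance = 701.52 + 378.40 + 111.86 + 892.98 + 7336.01 + 135.97 = 9556.74
Import duty = 9556.74 × 18% = 1720.21
Buyer bears: inland to port 378.40 + export clearance 111.86 + origin terminal 892.98 + freight 7336.01 + insurance 135.97 + destination terminal 1342.50 + brokerage 213.95 + duty 1720.21 = 12131.88
Landed cost = invoice 701.52 + 12131.88 = 12833.40

Total landed cost: CAD 12833.40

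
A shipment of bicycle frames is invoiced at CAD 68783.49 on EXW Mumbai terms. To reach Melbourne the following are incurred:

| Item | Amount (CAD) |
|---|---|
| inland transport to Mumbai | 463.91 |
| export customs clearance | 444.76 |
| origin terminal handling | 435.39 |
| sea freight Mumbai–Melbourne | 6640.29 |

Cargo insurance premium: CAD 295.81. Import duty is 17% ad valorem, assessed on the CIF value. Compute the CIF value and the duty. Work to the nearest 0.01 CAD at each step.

CIF value: CAD 77063.65; import duty: CAD 13100.82

CIF = EXW price + pre-shipment costs + freight + insurance
CIF = 68783.49 + 463.91 + 444.76 + 435.39 + 6640.29 + 295.81 = 77063.65
Import duty = 77063.65 × 17% = 13100.82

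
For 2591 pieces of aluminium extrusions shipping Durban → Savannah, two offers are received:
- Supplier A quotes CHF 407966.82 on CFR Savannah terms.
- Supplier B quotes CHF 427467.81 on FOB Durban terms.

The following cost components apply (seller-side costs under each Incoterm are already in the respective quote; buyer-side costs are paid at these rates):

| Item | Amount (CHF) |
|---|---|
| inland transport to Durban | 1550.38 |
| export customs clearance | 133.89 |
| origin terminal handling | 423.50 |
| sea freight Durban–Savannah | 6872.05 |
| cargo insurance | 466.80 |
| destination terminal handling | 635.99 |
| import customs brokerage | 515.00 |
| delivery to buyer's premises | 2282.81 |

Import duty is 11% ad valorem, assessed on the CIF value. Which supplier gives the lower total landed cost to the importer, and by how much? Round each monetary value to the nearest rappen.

Supplier A is cheaper by CHF 29274.07

Supplier A (CFR):
CIF value = CFR price + insurance = 407966.82 + 466.80 = 408433.62
Import duty = 408433.62 × 11% = 44927.70
Buyer bears (A): 466.80 + 635.99 + 515.00 + 2282.81 = 3900.60
Landed cost (A) = invoice 407966.82 + 3900.60 + duty 44927.70 = 456795.12
Supplier B (FOB):
CIF value = FOB price + freight + insurance = 427467.81 + 6872.05 + 466.80 = 434806.66
Import duty = 434806.66 × 11% = 47828.73
Buyer bears (B): 6872.05 + 466.80 + 635.99 + 515.00 + 2282.81 = 10772.65
Landed cost (B) = invoice 427467.81 + 10772.65 + duty 47828.73 = 486069.19
Difference = |456795.12 − 486069.19| = 29274.07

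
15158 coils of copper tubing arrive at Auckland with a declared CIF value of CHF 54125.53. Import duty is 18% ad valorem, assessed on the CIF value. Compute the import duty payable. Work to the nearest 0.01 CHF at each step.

Import duty: CHF 9742.60

Import duty = 54125.53 × 18% = 9742.60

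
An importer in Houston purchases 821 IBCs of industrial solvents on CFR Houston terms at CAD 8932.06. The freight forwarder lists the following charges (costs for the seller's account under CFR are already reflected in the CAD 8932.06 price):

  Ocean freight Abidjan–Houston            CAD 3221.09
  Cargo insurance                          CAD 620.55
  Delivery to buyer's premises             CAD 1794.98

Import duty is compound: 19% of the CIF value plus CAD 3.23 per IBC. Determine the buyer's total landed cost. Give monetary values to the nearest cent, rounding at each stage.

CFR: the seller pays costs through ocean freight to the destination port, but not insurance.
Already in the invoice (seller's account under CFR): freight — exclude.
CIF value = CFR price + insurance = 8932.06 + 620.55 = 9552.61
Ad valorem component: 9552.61 × 19% = 1815.00
Specific component: 821 × 3.23 = 2651.83
Import duty = 1815.00 + 2651.83 = 4466.83
Buyer bears: insurance 620.55 + delivery 1794.98 + duty 4466.83 = 6882.36
Landed cost = invoice 8932.06 + 6882.36 = 15814.42

Total landed cost: CAD 15814.42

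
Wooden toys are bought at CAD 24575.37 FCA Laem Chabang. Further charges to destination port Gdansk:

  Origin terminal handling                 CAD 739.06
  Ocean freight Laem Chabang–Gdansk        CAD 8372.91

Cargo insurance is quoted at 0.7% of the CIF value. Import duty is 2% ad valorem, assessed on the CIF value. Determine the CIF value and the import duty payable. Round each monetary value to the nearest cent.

Let C be the CIF value. C = FCA price + pre-shipment costs + freight + 0.7% × C
C − 0.7% × C = 24575.37 + 739.06 + 8372.91
0.993 × C = 33687.34
C = 33687.34 / 0.993 = 33924.81
Insurance premium = 0.7% × 33924.81 = 237.47
Import duty = 33924.81 × 2% = 678.50

CIF value: CAD 33924.81; import duty: CAD 678.50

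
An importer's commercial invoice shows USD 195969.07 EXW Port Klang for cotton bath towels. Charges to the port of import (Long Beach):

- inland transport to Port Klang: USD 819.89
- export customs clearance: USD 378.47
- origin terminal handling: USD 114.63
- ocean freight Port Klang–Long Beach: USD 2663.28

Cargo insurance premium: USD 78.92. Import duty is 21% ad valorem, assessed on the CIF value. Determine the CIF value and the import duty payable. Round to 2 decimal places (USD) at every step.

CIF = EXW price + pre-shipment costs + freight + insurance
CIF = 195969.07 + 819.89 + 378.47 + 114.63 + 2663.28 + 78.92 = 200024.26
Import duty = 200024.26 × 21% = 42005.09

CIF value: USD 200024.26; import duty: USD 42005.09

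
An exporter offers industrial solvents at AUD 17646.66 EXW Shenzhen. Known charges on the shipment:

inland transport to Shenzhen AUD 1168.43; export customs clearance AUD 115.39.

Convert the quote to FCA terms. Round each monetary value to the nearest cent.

FCA price: AUD 18930.48

From EXW to FCA, the seller additionally bears: inland to port, export clearance.
FCA price = 17646.66 + 1168.43 + 115.39 = 18930.48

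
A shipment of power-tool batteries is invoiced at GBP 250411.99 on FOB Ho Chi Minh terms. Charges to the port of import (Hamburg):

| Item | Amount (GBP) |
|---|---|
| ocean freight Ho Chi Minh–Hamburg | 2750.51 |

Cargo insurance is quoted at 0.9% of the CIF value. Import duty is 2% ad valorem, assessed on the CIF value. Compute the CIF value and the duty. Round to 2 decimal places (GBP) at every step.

Let C be the CIF value. C = FOB price + freight + 0.9% × C
C − 0.9% × C = 250411.99 + 2750.51
0.991 × C = 253162.50
C = 253162.50 / 0.991 = 255461.65
Insurance premium = 0.9% × 255461.65 = 2299.15
Import duty = 255461.65 × 2% = 5109.23

CIF value: GBP 255461.65; import duty: GBP 5109.23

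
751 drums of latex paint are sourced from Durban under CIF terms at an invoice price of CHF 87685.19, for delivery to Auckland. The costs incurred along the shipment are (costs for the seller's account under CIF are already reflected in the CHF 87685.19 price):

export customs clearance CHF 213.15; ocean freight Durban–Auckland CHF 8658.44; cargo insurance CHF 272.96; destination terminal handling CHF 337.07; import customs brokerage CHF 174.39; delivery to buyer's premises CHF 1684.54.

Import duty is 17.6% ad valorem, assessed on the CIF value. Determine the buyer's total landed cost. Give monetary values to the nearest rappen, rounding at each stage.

CIF: the seller pays costs through ocean freight and marine insurance to the destination port.
Already in the invoice (seller's account under CIF): export clearance, freight, insurance — exclude.
The CIF price already equals the CIF value: 87685.19
Import duty = 87685.19 × 17.6% = 15432.59
Buyer bears: destination terminal 337.07 + brokerage 174.39 + delivery 1684.54 + duty 15432.59 = 17628.59
Landed cost = invoice 87685.19 + 17628.59 = 105313.78

Total landed cost: CHF 105313.78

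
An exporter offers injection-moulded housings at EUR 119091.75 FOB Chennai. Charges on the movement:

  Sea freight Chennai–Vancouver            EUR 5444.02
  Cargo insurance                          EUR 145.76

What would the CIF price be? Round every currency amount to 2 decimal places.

From FOB to CIF, the seller additionally bears: freight, insurance.
CIF price = 119091.75 + 5444.02 + 145.76 = 124681.53

CIF price: EUR 124681.53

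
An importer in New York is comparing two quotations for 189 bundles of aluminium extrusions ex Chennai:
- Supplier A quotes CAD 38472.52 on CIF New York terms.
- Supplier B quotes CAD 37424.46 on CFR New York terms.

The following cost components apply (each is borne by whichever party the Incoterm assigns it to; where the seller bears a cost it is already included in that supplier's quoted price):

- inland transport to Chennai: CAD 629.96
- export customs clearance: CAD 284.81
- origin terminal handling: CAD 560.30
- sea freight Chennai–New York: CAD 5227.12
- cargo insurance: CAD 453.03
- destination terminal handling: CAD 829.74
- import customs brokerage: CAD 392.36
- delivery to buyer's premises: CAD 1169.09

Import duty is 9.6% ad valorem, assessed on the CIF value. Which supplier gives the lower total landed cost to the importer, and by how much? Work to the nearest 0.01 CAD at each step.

Supplier B is cheaper by CAD 652.15

Supplier A (CIF):
The CIF price already equals the CIF value: 38472.52
Import duty = 38472.52 × 9.6% = 3693.36
Buyer bears (A): 829.74 + 392.36 + 1169.09 = 2391.19
Landed cost (A) = invoice 38472.52 + 2391.19 + duty 3693.36 = 44557.07
Supplier B (CFR):
CIF value = CFR price + insurance = 37424.46 + 453.03 = 37877.49
Import duty = 37877.49 × 9.6% = 3636.24
Buyer bears (B): 453.03 + 829.74 + 392.36 + 1169.09 = 2844.22
Landed cost (B) = invoice 37424.46 + 2844.22 + duty 3636.24 = 43904.92
Difference = |44557.07 − 43904.92| = 652.15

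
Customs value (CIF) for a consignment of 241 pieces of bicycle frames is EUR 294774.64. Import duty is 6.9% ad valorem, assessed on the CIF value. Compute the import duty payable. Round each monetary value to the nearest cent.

Import duty: EUR 20339.45

Import duty = 294774.64 × 6.9% = 20339.45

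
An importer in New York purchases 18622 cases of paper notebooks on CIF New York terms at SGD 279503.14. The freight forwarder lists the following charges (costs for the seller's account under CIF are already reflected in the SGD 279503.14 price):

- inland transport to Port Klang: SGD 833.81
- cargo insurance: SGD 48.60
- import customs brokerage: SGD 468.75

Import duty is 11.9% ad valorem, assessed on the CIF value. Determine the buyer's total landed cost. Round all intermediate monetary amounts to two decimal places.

CIF: the seller pays costs through ocean freight and marine insurance to the destination port.
Already in the invoice (seller's account under CIF): inland to port, insurance — exclude.
The CIF price already equals the CIF value: 279503.14
Import duty = 279503.14 × 11.9% = 33260.87
Buyer bears: brokerage 468.75 + duty 33260.87 = 33729.62
Landed cost = invoice 279503.14 + 33729.62 = 313232.76

Total landed cost: SGD 313232.76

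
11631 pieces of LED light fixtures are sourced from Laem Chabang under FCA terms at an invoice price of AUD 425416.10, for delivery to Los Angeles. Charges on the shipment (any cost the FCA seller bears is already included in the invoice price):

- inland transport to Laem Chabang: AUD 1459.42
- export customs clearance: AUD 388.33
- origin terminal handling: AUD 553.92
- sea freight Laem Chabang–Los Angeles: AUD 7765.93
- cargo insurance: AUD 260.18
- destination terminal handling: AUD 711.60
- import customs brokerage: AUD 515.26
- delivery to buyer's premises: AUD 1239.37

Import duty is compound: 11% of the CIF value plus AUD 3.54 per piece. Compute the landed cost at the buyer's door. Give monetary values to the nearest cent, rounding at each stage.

Total landed cost: AUD 525375.67

FCA: the seller delivers export-cleared goods to the carrier; the buyer bears costs from that point.
Already in the invoice (seller's account under FCA): inland to port, export clearance — exclude.
CIF value = FCA price + origin terminal + freight + insurance = 425416.10 + 553.92 + 7765.93 + 260.18 = 433996.13
Ad valorem component: 433996.13 × 11% = 47739.57
Specific component: 11631 × 3.54 = 41173.74
Import duty = 47739.57 + 41173.74 = 88913.31
Buyer bears: origin terminal 553.92 + freight 7765.93 + insurance 260.18 + destination terminal 711.60 + brokerage 515.26 + delivery 1239.37 + duty 88913.31 = 99959.57
Landed cost = invoice 425416.10 + 99959.57 = 525375.67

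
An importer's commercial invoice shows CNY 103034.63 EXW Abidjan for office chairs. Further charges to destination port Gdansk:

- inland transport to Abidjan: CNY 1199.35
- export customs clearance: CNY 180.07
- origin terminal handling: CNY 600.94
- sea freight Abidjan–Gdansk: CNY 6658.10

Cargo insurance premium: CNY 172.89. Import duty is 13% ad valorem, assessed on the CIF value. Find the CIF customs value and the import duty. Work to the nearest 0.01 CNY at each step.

CIF value: CNY 111845.98; import duty: CNY 14539.98

CIF = EXW price + pre-shipment costs + freight + insurance
CIF = 103034.63 + 1199.35 + 180.07 + 600.94 + 6658.10 + 172.89 = 111845.98
Import duty = 111845.98 × 13% = 14539.98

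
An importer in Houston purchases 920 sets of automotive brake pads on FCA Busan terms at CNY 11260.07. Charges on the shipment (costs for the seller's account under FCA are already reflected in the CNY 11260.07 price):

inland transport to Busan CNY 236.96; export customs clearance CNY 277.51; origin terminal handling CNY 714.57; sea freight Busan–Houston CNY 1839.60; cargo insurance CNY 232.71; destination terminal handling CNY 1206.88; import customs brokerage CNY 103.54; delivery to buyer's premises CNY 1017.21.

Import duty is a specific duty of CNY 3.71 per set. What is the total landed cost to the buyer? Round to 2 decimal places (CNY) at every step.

Total landed cost: CNY 19787.78

FCA: the seller delivers export-cleared goods to the carrier; the buyer bears costs from that point.
Already in the invoice (seller's account under FCA): inland to port, export clearance — exclude.
CIF value = FCA price + origin terminal + freight + insurance = 11260.07 + 714.57 + 1839.60 + 232.71 = 14046.95
Import duty = 920 × 3.71 = 3413.20
Buyer bears: origin terminal 714.57 + freight 1839.60 + insurance 232.71 + destination terminal 1206.88 + brokerage 103.54 + delivery 1017.21 + duty 3413.20 = 8527.71
Landed cost = invoice 11260.07 + 8527.71 = 19787.78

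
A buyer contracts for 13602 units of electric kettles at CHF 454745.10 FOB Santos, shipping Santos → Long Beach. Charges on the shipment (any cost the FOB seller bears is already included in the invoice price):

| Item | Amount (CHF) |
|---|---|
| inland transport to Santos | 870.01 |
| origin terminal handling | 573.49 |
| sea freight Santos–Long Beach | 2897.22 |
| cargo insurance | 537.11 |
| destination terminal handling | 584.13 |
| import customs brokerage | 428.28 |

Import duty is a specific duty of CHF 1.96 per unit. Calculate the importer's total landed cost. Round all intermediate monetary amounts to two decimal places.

Total landed cost: CHF 485851.76

FOB: the seller bears costs until goods are on board at the origin port; the buyer bears freight, insurance and all costs thereafter.
Already in the invoice (seller's account under FOB): inland to port, origin terminal — exclude.
CIF value = FOB price + freight + insurance = 454745.10 + 2897.22 + 537.11 = 458179.43
Import duty = 13602 × 1.96 = 26659.92
Buyer bears: freight 2897.22 + insurance 537.11 + destination terminal 584.13 + brokerage 428.28 + duty 26659.92 = 31106.66
Landed cost = invoice 454745.10 + 31106.66 = 485851.76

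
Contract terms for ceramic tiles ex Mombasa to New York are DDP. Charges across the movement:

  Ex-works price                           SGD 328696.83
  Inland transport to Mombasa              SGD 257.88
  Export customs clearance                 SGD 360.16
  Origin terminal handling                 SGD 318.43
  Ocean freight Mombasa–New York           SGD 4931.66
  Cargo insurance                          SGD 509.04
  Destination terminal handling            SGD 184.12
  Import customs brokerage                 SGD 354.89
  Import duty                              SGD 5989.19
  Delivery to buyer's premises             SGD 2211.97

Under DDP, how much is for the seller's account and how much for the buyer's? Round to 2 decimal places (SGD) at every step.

DDP: the seller bears all costs including import duty.
Seller's account: goods 328696.83 + inland to port 257.88 + export clearance 360.16 + origin terminal 318.43 + freight 4931.66 + insurance 509.04 + destination terminal 184.12 + brokerage 354.89 + duty 5989.19 + delivery 2211.97 = 343814.17
Buyer's account: 0.00

Seller: SGD 343814.17; buyer: SGD 0.00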